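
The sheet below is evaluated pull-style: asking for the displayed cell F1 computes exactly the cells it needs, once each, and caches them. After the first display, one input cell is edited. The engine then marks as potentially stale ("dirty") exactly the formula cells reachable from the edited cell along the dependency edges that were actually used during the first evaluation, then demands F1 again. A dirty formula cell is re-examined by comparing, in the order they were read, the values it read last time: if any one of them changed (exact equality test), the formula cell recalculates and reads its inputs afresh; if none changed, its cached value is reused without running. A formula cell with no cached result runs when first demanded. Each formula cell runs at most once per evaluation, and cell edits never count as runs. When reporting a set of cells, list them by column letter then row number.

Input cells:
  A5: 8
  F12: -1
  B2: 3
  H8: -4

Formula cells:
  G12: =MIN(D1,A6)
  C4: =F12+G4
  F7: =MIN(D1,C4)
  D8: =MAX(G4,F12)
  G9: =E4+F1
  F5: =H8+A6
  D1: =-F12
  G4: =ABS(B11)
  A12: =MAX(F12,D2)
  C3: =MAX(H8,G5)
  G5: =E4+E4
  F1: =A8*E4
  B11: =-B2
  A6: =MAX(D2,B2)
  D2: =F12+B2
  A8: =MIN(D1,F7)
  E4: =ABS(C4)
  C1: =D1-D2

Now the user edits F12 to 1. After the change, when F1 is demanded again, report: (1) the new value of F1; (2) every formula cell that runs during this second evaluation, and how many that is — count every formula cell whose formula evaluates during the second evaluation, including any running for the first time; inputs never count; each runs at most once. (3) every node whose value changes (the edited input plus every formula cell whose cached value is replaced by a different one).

Demanding F1 again yields -4.
6 formula cells run: A8, C4, D1, E4, F1, F7.
The nodes whose values change: A8, C4, D1, E4, F1, F7, F12.

First demand of the output computes:
  B11 = -(3) = -3
  D1 = -(-1) = 1
  G4 = ABS(-3) = 3
  C4 = -1 + 3 = 2
  E4 = ABS(2) = 2
  F7 = MIN(1, 2) = 1
  A8 = MIN(1, 1) = 1
  F1 = 1 * 2 = 2

After the edit, cleaning proceeds:
  C4: a read changed (F12 -1->1) — executes, giving 4.
  D1: a read changed (F12 -1->1) — executes, giving -1.
  E4: a read changed (C4 2->4) — executes, giving 4.
  F7: a read changed (D1 1->-1; C4 2->4) — executes, giving -1.
  A8: a read changed (D1 1->-1; F7 1->-1) — executes, giving -1.
  F1: a read changed (A8 1->-1; E4 2->4) — executes, giving -4.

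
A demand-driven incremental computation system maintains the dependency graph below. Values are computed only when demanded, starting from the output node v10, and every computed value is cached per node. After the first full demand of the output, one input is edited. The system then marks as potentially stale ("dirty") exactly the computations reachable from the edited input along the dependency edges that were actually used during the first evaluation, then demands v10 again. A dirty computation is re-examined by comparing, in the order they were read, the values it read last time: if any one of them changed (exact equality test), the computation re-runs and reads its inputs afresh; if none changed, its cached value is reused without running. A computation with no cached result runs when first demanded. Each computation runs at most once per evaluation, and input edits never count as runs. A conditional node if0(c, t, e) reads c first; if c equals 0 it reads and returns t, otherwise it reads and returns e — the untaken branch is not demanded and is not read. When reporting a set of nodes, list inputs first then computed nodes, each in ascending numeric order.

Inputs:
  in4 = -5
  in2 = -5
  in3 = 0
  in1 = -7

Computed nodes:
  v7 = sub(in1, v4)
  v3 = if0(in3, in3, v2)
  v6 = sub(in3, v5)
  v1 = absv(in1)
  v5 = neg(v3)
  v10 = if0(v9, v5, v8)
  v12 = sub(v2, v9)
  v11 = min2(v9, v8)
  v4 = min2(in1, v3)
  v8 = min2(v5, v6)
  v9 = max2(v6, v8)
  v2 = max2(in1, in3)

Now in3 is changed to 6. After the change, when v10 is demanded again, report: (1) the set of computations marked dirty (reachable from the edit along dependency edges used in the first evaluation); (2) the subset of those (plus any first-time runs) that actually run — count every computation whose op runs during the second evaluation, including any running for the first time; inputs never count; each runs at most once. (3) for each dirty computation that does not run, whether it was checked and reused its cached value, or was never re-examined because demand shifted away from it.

First evaluation (everything demanded from the output):
  v3 = if0(in3=0 -> then branch in3) = 0
  v5 = neg(0) = 0
  v6 = sub(0, 0) = 0
  v8 = min2(0, 0) = 0
  v9 = max2(0, 0) = 0
  v10 = if0(v9=0 -> then branch v5) = 0

Propagation after the edit:
  v2: demanded for the first time — runs, produces 6.
  v3: runs — in3 0->6; in3 0->6; result 6.
  v5: runs — v3 0->6; result -6.
  v6: runs — in3 0->6; v5 0->-6; result 12.
  v8: runs — v5 0->-6; v6 0->12; result -6.
  v9: runs — v6 0->12; v8 0->-6; result 12.
  v10: runs — v9 0->12; v5 0->-6; result -6.

Key observation: a condition flipped, so demand reaches new nodes — v2 runs for the first time.

Marked dirty: v3, v5, v6, v8, v9, v10.
Computations that run: v2, v3, v5, v6, v8, v9, v10 — 7 in total.
Every dirty computation ran.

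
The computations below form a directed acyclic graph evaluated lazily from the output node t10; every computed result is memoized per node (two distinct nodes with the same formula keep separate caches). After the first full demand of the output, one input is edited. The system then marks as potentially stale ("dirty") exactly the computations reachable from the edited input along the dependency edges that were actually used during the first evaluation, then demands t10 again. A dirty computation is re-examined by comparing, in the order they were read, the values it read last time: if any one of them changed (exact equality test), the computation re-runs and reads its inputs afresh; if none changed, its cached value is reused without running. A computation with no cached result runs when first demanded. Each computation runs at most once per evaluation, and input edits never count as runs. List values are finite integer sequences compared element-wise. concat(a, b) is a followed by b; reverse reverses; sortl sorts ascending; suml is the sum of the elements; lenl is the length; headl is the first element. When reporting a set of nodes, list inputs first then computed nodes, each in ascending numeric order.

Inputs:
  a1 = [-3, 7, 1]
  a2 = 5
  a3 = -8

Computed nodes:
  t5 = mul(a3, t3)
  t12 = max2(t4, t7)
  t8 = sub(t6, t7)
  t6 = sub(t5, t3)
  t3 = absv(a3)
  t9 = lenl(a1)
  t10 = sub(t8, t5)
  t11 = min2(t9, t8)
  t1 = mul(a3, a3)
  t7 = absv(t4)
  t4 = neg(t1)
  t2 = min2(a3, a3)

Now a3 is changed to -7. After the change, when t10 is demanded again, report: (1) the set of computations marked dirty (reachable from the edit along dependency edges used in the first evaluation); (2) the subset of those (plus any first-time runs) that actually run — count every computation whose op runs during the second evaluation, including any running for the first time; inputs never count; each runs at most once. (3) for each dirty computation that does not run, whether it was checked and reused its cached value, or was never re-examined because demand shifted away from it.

The edit dirties: t1, t3, t4, t5, t6, t7, t8, t10.
8 computations run: t1, t3, t4, t5, t6, t7, t8, t10.
No dirty computation escaped a run.

First demand of the output computes:
  t1 = mul(-8, -8) = 64
  t3 = absv(-8) = 8
  t4 = neg(64) = -64
  t5 = mul(-8, 8) = -64
  t6 = sub(-64, 8) = -72
  t7 = absv(-64) = 64
  t8 = sub(-72, 64) = -136
  t10 = sub(-136, -64) = -72

After the edit, cleaning proceeds:
  t1: a read changed (a3 -8->-7; a3 -8->-7) — executes, giving 49.
  t3: a read changed (a3 -8->-7) — executes, giving 7.
  t4: a read changed (t1 64->49) — executes, giving -49.
  t5: a read changed (a3 -8->-7; t3 8->7) — executes, giving -49.
  t6: a read changed (t5 -64->-49; t3 8->7) — executes, giving -56.
  t7: a read changed (t4 -64->-49) — executes, giving 49.
  t8: a read changed (t6 -72->-56; t7 64->49) — executes, giving -105.
  t10: a read changed (t8 -136->-105; t5 -64->-49) — executes, giving -56.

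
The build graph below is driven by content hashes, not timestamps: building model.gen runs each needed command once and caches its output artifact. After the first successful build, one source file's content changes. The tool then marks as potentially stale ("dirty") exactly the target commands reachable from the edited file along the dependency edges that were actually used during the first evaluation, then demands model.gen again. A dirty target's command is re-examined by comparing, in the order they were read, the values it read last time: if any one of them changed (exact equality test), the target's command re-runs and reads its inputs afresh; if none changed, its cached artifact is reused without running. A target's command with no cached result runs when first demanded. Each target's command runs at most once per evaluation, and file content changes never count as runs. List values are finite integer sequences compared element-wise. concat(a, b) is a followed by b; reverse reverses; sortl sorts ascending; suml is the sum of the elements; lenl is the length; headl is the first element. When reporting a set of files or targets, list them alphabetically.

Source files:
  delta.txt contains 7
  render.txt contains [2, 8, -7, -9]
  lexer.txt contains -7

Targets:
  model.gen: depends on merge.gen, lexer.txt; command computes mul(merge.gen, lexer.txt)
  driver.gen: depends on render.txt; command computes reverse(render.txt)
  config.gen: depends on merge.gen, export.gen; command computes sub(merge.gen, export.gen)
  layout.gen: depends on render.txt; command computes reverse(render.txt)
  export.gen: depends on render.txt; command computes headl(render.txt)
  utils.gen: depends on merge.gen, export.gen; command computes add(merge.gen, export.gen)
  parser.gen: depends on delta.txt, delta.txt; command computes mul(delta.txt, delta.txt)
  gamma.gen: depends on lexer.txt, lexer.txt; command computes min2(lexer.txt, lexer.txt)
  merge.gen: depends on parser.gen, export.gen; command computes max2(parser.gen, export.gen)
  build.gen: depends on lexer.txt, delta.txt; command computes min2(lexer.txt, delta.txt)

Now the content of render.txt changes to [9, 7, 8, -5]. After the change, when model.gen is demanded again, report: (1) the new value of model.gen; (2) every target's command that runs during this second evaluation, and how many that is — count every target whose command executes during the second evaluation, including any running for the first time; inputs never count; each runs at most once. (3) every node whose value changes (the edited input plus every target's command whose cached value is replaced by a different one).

model.gen now evaluates to -343.
Run set: export.gen, merge.gen (2 run).
Changed values: export.gen, render.txt.
The important point: merge.gen recomputes to an identical value, and the output ends up unchanged.

Initial pass — values computed on the first demand:
  export.gen = headl([2, 8, -7, -9]) = 2
  parser.gen = mul(7, 7) = 49
  merge.gen = max2(49, 2) = 49
  model.gen = mul(49, -7) = -343

Second demand — change propagation:
  export.gen: re-runs because render.txt [2, 8, -7, -9]->[9, 7, 8, -5]; new result 9.
  merge.gen: re-runs because export.gen 2->9; new result 49 (unchanged).
  model.gen: re-examined; everything it read last time is the same (merge.gen unchanged, lexer.txt unchanged) — cache -343 kept, no run.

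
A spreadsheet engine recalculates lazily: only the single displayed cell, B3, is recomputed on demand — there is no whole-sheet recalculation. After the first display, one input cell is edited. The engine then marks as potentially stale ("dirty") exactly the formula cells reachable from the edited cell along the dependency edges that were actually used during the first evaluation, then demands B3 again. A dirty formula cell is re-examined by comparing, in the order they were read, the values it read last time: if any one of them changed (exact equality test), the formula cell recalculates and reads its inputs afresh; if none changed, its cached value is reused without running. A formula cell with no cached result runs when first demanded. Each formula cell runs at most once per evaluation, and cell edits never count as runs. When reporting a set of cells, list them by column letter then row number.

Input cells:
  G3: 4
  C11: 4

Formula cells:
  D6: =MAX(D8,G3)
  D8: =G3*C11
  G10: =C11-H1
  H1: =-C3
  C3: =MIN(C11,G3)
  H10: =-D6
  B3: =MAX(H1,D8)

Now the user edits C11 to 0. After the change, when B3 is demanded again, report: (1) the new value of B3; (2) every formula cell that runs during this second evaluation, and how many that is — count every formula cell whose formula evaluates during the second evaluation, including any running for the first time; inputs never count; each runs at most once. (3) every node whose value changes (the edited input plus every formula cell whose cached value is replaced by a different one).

New value of B3: 0.
Formula cells that run: B3, C3, D8, H1 — 4 in total.
Values that change: B3, C3, C11, D8, H1.

First evaluation (everything demanded from the output):
  C3 = MIN(4, 4) = 4
  D8 = 4 * 4 = 16
  H1 = -(4) = -4
  B3 = MAX(-4, 16) = 16

Propagation after the edit:
  C3: runs — C11 4->0; result 0.
  D8: runs — C11 4->0; result 0.
  H1: runs — C3 4->0; result 0.
  B3: runs — H1 -4->0; D8 16->0; result 0.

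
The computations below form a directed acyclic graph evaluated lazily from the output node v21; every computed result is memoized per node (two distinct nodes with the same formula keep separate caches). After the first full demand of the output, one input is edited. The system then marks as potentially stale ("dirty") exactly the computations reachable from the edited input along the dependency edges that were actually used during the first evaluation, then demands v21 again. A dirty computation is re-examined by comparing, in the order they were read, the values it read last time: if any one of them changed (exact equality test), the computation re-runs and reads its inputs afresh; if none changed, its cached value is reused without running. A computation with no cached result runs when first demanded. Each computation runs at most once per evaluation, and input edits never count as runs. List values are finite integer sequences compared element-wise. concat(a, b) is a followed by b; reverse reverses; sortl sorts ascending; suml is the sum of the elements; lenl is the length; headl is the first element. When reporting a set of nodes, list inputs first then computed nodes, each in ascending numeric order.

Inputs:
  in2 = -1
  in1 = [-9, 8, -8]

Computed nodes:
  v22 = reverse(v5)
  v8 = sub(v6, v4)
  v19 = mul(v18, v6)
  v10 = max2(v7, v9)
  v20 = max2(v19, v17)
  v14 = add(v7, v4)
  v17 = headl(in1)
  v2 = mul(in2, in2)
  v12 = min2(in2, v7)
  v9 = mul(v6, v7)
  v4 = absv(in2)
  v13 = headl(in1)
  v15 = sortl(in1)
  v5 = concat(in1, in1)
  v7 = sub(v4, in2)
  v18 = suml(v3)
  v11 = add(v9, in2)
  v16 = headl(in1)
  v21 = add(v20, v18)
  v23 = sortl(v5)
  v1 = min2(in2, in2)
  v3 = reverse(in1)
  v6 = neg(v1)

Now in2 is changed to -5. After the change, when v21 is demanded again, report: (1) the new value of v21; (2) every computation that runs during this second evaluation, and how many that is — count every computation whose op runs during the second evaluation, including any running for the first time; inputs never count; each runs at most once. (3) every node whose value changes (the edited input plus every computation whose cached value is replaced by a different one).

First demand of the output computes:
  v1 = min2(-1, -1) = -1
  v3 = reverse([-9, 8, -8]) = [-8, 8, -9]
  v6 = neg(-1) = 1
  v17 = headl([-9, 8, -8]) = -9
  v18 = suml([-8, 8, -9]) = -9
  v19 = mul(-9, 1) = -9
  v20 = max2(-9, -9) = -9
  v21 = add(-9, -9) = -18

After the edit, cleaning proceeds:
  v1: a read changed (in2 -1->-5; in2 -1->-5) — executes, giving -5.
  v6: a read changed (v1 -1->-5) — executes, giving 5.
  v19: a read changed (v6 1->5) — executes, giving -45.
  v20: a read changed (v19 -9->-45) — executes, giving -9 — identical to its old value.
  v21: dirty, but its reads are unchanged (v20 unchanged, v18 unchanged); cached -18 stands.

Note the absorption at v20: it re-runs yet its value is the same, leaving the output's value untouched.

Demanding v21 again yields -18.
4 computations run: v1, v6, v19, v20.
The nodes whose values change: in2, v1, v6, v19.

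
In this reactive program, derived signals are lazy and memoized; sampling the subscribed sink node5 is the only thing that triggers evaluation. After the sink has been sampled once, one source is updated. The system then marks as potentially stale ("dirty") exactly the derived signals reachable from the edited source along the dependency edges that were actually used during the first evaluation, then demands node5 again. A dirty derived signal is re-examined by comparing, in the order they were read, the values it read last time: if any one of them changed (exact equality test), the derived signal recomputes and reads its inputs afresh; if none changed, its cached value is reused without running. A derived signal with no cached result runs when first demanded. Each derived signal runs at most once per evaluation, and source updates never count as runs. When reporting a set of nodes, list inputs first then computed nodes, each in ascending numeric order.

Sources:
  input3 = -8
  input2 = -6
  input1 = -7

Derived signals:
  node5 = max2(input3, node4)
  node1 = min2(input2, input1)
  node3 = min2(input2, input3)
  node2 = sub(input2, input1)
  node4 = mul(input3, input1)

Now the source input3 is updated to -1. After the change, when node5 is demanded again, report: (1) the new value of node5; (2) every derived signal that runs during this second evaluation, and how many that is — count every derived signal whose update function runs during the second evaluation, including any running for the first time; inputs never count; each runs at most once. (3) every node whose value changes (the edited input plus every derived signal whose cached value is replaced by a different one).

Demanding node5 again yields 7.
2 derived signals run: node4, node5.
The nodes whose values change: input3, node4, node5.

First demand of the output computes:
  node4 = mul(-8, -7) = 56
  node5 = max2(-8, 56) = 56

After the edit, cleaning proceeds:
  node4: a read changed (input3 -8->-1) — executes, giving 7.
  node5: a read changed (input3 -8->-1; node4 56->7) — executes, giving 7.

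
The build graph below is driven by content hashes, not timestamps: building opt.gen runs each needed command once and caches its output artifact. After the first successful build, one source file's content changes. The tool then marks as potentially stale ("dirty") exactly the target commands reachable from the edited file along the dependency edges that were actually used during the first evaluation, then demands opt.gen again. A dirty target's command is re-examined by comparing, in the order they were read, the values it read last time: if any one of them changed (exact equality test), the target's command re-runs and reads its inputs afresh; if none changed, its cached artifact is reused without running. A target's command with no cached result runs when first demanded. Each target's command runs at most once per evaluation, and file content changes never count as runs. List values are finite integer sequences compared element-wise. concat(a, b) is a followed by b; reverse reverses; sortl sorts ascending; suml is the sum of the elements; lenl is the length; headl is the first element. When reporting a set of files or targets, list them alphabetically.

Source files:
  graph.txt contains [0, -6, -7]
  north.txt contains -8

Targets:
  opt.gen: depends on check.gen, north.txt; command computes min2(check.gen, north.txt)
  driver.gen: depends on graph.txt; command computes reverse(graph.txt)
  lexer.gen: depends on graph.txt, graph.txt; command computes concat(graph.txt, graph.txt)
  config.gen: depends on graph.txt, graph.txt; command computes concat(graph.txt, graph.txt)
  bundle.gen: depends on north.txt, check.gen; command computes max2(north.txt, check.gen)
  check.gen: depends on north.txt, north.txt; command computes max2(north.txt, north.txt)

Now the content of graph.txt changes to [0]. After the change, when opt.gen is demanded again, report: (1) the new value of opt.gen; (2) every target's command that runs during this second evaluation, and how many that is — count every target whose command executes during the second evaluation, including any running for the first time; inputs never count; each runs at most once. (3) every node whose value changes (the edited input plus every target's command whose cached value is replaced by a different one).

opt.gen now evaluates to -8.
Run set: none (0 run).
Changed values: graph.txt.
The important point: nothing the output needs ever reads graph.txt, so the edit is invisible to it.

Initial pass — values computed on the first demand:
  check.gen = max2(-8, -8) = -8
  opt.gen = min2(-8, -8) = -8

Second demand — change propagation:
  no demanded computation ever read graph.txt, so the edit dirties nothing and nothing runs.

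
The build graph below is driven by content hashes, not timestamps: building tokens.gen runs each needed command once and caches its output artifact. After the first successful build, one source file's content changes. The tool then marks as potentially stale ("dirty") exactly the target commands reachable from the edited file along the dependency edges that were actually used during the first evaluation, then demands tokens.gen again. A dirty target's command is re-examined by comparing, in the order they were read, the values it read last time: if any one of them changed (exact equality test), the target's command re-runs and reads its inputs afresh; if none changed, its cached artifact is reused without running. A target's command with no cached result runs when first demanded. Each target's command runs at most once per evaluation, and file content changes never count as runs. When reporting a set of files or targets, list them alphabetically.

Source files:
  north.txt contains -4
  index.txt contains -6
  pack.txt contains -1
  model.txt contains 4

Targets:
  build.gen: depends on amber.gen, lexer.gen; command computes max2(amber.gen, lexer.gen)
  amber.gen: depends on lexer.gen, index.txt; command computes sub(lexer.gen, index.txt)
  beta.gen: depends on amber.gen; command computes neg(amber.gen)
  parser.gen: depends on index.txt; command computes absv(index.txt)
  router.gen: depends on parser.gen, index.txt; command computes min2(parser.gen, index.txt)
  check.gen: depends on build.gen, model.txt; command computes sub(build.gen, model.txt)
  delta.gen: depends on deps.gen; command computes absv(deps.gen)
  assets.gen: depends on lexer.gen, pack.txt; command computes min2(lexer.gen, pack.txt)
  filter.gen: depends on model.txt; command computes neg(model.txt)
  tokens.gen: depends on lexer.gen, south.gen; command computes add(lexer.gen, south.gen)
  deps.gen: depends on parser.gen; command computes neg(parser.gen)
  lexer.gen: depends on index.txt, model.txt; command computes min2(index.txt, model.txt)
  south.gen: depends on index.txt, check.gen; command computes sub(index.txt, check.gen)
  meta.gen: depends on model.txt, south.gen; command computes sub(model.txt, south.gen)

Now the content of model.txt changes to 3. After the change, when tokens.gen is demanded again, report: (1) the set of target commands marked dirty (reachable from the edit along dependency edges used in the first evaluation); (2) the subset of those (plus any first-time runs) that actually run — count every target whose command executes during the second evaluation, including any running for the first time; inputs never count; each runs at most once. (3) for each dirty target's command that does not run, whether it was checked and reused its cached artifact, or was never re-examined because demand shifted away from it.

Dirty set: amber.gen, build.gen, check.gen, lexer.gen, south.gen, tokens.gen.
Run set: check.gen, lexer.gen, south.gen, tokens.gen (4 run).
Re-examined without running (cache reused): amber.gen, build.gen.
The important point: at amber.gen every value read last time is unchanged, so the dirty flag clears without a run.

Initial pass — values computed on the first demand:
  lexer.gen = min2(-6, 4) = -6
  amber.gen = sub(-6, -6) = 0
  build.gen = max2(0, -6) = 0
  check.gen = sub(0, 4) = -4
  south.gen = sub(-6, -4) = -2
  tokens.gen = add(-6, -2) = -8

Second demand — change propagation:
  lexer.gen: re-runs because model.txt 4->3; new result -6 (unchanged).
  amber.gen: re-examined; everything it read last time is the same (lexer.gen unchanged, index.txt unchanged) — cache 0 kept, no run.
  build.gen: re-examined; everything it read last time is the same (amber.gen unchanged, lexer.gen unchanged) — cache 0 kept, no run.
  check.gen: re-runs because model.txt 4->3; new result -3.
  south.gen: re-runs because check.gen -4->-3; new result -3.
  tokens.gen: re-runs because south.gen -2->-3; new result -9.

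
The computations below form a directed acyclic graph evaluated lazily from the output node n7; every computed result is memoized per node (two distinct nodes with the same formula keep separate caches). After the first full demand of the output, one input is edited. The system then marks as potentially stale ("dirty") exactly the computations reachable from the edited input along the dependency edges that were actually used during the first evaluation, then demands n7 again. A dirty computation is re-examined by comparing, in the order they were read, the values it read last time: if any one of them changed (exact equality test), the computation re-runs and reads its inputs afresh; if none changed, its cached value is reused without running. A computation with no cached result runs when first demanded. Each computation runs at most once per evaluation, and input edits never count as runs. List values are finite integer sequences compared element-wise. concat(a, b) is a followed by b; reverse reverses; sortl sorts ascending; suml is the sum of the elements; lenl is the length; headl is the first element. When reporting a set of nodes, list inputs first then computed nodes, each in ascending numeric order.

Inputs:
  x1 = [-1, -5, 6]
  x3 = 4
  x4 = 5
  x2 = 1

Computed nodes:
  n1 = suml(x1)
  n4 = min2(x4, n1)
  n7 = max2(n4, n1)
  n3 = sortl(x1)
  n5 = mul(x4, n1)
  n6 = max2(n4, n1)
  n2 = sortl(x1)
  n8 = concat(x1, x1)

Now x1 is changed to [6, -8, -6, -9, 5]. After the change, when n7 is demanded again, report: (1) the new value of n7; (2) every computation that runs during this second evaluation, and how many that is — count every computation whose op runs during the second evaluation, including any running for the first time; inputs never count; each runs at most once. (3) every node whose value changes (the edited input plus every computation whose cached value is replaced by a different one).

Demanding n7 again yields -12.
3 computations run: n1, n4, n7.
The nodes whose values change: x1, n1, n4, n7.

First demand of the output computes:
  n1 = suml([-1, -5, 6]) = 0
  n4 = min2(5, 0) = 0
  n7 = max2(0, 0) = 0

After the edit, cleaning proceeds:
  n1: a read changed (x1 [-1, -5, 6]->[6, -8, -6, -9, 5]) — executes, giving -12.
  n4: a read changed (n1 0->-12) — executes, giving -12.
  n7: a read changed (n4 0->-12; n1 0->-12) — executes, giving -12.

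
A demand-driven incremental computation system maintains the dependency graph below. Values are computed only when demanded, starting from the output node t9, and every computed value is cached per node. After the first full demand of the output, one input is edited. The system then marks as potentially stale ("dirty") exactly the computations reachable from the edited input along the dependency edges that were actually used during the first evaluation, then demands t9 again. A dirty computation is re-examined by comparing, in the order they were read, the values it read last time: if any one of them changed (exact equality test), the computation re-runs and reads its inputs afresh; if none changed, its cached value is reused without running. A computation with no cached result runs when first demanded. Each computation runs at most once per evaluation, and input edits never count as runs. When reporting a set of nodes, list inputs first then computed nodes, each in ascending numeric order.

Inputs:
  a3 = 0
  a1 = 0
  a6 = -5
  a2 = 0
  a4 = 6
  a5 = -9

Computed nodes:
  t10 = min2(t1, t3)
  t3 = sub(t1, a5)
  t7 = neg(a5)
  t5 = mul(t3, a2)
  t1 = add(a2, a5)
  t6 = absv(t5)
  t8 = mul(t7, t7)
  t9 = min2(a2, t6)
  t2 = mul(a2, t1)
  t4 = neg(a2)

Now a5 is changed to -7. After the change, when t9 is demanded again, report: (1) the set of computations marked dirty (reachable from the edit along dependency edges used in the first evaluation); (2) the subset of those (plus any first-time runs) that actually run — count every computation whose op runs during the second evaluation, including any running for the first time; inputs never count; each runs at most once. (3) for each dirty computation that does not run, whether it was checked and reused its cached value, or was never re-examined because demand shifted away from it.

Marked dirty: t1, t3, t5, t6, t9.
Computations that run: t1, t3 — 2 in total.
Checked but reused from cache: t5, t6, t9.
Key observation: the change is absorbed at t3 — it re-runs but produces the same value, and the output's value is unchanged.

First evaluation (everything demanded from the output):
  t1 = add(0, -9) = -9
  t3 = sub(-9, -9) = 0
  t5 = mul(0, 0) = 0
  t6 = absv(0) = 0
  t9 = min2(0, 0) = 0

Propagation after the edit:
  t1: runs — a5 -9->-7; result -7.
  t3: runs — t1 -9->-7; a5 -9->-7; result 0 (same value as before).
  t5: checked — values it read are unchanged (t3 unchanged, a2 unchanged); reused cached 0 without running.
  t6: checked — values it read are unchanged (t5 unchanged); reused cached 0 without running.
  t9: checked — values it read are unchanged (a2 unchanged, t6 unchanged); reused cached 0 without running.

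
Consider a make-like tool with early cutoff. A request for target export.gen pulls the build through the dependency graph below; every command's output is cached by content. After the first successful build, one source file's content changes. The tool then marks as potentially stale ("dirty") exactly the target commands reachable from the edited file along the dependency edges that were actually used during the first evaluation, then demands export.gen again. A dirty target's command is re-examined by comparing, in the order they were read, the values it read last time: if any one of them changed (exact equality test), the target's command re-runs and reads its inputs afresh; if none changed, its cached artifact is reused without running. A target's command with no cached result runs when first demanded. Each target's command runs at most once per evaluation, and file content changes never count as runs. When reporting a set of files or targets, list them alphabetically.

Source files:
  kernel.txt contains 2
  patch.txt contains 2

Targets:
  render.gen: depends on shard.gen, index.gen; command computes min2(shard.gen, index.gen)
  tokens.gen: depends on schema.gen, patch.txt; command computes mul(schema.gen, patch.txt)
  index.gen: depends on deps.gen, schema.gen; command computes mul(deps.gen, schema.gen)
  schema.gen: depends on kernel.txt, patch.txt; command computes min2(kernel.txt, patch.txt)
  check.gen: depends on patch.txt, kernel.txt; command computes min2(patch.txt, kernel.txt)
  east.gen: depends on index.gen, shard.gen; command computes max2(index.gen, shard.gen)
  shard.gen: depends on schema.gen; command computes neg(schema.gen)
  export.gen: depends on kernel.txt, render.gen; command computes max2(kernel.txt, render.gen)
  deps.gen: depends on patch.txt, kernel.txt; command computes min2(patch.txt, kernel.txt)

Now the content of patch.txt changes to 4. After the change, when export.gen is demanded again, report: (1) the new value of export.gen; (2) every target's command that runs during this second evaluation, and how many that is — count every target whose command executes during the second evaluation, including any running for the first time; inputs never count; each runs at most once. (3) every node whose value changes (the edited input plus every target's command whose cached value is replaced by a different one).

Demanding export.gen again yields 2.
2 target commands run: deps.gen, schema.gen.
The nodes whose values change: patch.txt.
Note where the cutoff bites: shard.gen is checked, finds nothing changed, and keeps its cache.

First demand of the output computes:
  deps.gen = min2(2, 2) = 2
  schema.gen = min2(2, 2) = 2
  index.gen = mul(2, 2) = 4
  shard.gen = neg(2) = -2
  render.gen = min2(-2, 4) = -2
  export.gen = max2(2, -2) = 2

After the edit, cleaning proceeds:
  deps.gen: a read changed (patch.txt 2->4) — executes, giving 2 — identical to its old value.
  schema.gen: a read changed (patch.txt 2->4) — executes, giving 2 — identical to its old value.
  index.gen: dirty, but its reads are unchanged (deps.gen unchanged, schema.gen unchanged); cached 4 stands.
  shard.gen: dirty, but its reads are unchanged (schema.gen unchanged); cached -2 stands.
  render.gen: dirty, but its reads are unchanged (shard.gen unchanged, index.gen unchanged); cached -2 stands.
  export.gen: dirty, but its reads are unchanged (kernel.txt unchanged, render.gen unchanged); cached 2 stands.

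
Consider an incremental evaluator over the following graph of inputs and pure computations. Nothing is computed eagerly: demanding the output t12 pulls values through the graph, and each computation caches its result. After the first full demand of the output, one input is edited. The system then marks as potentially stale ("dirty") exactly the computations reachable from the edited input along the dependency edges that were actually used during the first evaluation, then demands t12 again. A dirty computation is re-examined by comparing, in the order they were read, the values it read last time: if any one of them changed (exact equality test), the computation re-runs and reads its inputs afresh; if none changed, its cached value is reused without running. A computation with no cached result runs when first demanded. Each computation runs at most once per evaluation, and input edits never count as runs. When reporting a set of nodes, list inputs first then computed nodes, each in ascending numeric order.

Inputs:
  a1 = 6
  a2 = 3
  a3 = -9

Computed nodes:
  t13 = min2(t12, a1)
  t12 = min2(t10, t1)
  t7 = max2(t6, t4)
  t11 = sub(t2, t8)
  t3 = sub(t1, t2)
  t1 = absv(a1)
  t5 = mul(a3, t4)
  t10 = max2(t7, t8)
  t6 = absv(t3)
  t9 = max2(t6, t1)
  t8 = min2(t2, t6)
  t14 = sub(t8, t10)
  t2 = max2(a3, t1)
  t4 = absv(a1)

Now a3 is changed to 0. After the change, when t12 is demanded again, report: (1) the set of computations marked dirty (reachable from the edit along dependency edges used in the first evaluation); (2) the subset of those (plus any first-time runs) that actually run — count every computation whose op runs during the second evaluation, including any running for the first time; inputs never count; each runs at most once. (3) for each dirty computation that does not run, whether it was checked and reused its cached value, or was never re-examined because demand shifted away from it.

Dirty set: t2, t3, t6, t7, t8, t10, t12.
Run set: t2 (1 run).
Re-examined without running (cache reused): t3, t6, t7, t8, t10, t12.
The important point: t2 recomputes to an identical value, and the output ends up unchanged.

Initial pass — values computed on the first demand:
  t1 = absv(6) = 6
  t2 = max2(-9, 6) = 6
  t3 = sub(6, 6) = 0
  t4 = absv(6) = 6
  t6 = absv(0) = 0
  t7 = max2(0, 6) = 6
  t8 = min2(6, 0) = 0
  t10 = max2(6, 0) = 6
  t12 = min2(6, 6) = 6

Second demand — change propagation:
  t2: re-runs because a3 -9->0; new result 6 (unchanged).
  t3: re-examined; everything it read last time is the same (t1 unchanged, t2 unchanged) — cache 0 kept, no run.
  t6: re-examined; everything it read last time is the same (t3 unchanged) — cache 0 kept, no run.
  t7: re-examined; everything it read last time is the same (t6 unchanged, t4 unchanged) — cache 6 kept, no run.
  t8: re-examined; everything it read last time is the same (t2 unchanged, t6 unchanged) — cache 0 kept, no run.
  t10: re-examined; everything it read last time is the same (t7 unchanged, t8 unchanged) — cache 6 kept, no run.
  t12: re-examined; everything it read last time is the same (t10 unchanged, t1 unchanged) — cache 6 kept, no run.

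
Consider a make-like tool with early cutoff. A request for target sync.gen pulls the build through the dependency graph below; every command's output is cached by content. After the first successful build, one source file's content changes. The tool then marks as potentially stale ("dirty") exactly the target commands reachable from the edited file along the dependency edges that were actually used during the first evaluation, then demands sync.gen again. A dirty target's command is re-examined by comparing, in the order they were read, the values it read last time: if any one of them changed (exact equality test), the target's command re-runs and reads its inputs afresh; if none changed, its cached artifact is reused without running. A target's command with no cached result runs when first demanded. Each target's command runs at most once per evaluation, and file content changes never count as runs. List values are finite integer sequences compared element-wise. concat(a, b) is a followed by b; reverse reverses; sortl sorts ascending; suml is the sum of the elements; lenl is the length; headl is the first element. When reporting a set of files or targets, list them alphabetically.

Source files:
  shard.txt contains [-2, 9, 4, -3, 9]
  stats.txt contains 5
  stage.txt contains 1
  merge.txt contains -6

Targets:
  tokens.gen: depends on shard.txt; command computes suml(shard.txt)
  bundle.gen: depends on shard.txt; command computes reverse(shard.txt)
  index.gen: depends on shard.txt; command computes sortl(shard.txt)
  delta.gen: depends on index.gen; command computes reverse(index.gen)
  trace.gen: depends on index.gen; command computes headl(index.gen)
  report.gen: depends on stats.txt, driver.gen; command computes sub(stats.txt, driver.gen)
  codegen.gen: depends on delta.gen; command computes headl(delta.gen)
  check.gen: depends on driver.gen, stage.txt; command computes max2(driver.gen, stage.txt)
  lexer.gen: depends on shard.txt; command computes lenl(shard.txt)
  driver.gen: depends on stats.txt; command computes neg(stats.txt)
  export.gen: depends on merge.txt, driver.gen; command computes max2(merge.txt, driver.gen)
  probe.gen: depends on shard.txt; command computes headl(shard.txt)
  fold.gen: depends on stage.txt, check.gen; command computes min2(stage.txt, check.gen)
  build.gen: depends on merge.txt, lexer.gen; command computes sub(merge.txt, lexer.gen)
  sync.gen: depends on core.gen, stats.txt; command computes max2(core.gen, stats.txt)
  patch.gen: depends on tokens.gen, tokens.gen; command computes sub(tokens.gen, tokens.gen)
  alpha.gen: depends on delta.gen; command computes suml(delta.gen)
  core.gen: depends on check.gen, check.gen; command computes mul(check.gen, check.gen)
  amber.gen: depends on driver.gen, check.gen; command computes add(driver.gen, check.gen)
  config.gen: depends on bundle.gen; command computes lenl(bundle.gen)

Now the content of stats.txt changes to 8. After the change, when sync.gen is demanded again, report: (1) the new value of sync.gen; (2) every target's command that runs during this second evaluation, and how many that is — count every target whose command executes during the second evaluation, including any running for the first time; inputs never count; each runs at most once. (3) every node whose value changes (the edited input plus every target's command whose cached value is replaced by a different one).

First demand of the output computes:
  driver.gen = neg(5) = -5
  check.gen = max2(-5, 1) = 1
  core.gen = mul(1, 1) = 1
  sync.gen = max2(1, 5) = 5

After the edit, cleaning proceeds:
  driver.gen: a read changed (stats.txt 5->8) — executes, giving -8.
  check.gen: a read changed (driver.gen -5->-8) — executes, giving 1 — identical to its old value.
  core.gen: dirty, but its reads are unchanged (check.gen unchanged, check.gen unchanged); cached 1 stands.
  sync.gen: a read changed (stats.txt 5->8) — executes, giving 8.

Note where the cutoff bites: core.gen is checked, finds nothing changed, and keeps its cache.

Demanding sync.gen again yields 8.
3 target commands run: check.gen, driver.gen, sync.gen.
The nodes whose values change: driver.gen, stats.txt, sync.gen.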